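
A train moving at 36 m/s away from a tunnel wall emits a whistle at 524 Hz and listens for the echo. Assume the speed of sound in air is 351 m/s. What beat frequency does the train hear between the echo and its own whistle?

The tunnel wall receives the sound from a moving source: f₁ = f₀ · v/(v + v_e) = 524 × 351/387 ≈ 475.3 Hz.
On the return leg the train is a moving observer: f₂ = f₁ · (v − v_e)/v = 475.3 × 315/351 ≈ 426.5 Hz.
Beat against the emitted tone: |f₂ − f₀| = 2v_e·f₀/(v + v_e) = 2 × 36 × 524/387 ≈ 97 Hz.

97 Hz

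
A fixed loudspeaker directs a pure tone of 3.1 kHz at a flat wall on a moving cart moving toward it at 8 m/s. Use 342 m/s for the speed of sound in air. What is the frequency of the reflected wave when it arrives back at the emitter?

3.25 kHz

The flat wall on a moving cart first receives the wave as a moving observer: f₁ = f₀ · (v + u)/v = 3.1 × (342 + 8)/342 ≈ 3.17 kHz.
The reflection then acts as a moving source: f₂ = f₁ · v/(v − u) ≈ 3.25 kHz.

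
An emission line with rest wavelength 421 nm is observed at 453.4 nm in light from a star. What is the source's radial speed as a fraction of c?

0.074c

λ'/λ₀ = 1.0770 > 1 (redshift), so the source is receding.
λ'/λ₀ = √((1 + β)/(1 − β)) for a receding source ⇒ β = (r² − 1)/(r² + 1) with r = λ'/λ₀.
β = (1.1598 − 1)/(1.1598 + 1) ≈ 0.074.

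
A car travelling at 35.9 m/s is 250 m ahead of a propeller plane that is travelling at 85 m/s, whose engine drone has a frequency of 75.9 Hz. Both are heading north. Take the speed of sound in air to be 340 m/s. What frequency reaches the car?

The car is ahead, so the propeller plane is moving toward it while the car is moving away from the propeller plane.
Both move, so f' = f · (v − v_o)/(v − v_s).
f' = 75.9 × (340 − 35.9)/(340 − 85) = 75.9 × 304.1/255 ≈ 91 Hz.

91 Hz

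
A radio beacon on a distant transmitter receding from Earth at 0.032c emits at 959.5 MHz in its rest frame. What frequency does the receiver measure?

929.3 MHz

Relativistic Doppler for frequency: f' = f₀ · √((1 − β)/(1 + β)).
f' = 959.5 × √(0.9680/1.0320) = 959.5 × 0.96850 ≈ 929.3 MHz.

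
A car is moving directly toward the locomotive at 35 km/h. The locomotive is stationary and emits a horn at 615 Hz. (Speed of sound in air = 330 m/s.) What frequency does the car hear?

35 km/h = 9.722 m/s.
Only the observer moves, toward the source, so f' = f · (v + v_o)/v.
f' = 615 × (330 + 9.722)/330 = 615 × 339.72/330 ≈ 633 Hz.

633 Hz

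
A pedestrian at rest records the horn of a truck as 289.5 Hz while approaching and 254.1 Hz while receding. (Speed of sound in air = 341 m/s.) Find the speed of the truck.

22.2 m/s

f₁/f₂ = (v + v_s)/(v − v_s), so v_s = v · (f₁ − f₂)/(f₁ + f₂).
v_s = 341 × (289.5 − 254.1)/(289.5 + 254.1) = 341 × 35.4/543.6 ≈ 22.2 m/s.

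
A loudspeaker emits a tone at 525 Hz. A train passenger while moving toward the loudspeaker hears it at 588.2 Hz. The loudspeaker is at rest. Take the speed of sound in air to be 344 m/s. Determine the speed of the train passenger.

41 m/s

f' = f · (v + v_o)/v ⇒ v_o = v · |f'/f − 1|.
v_o = 344 × |588.2/525 − 1| = 344 × 0.1204 ≈ 41 m/s.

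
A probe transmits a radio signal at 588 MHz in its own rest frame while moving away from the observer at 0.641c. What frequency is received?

Relativistic Doppler for frequency: f' = f₀ · √((1 − β)/(1 + β)).
f' = 588 × √(0.3590/1.6410) = 588 × 0.46773 ≈ 275.0 MHz.

275.0 MHz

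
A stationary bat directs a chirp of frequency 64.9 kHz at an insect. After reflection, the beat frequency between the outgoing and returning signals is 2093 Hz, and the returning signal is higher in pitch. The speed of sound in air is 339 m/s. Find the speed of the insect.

5.4 m/s

Double Doppler shift off a moving reflector: f₂ = f₀ · (v + u)/(v − u) (u > 0 toward emitter).
Returning signal is higher, so f₂ = f₀ + Δf = 64900 + 2093 = 66993 Hz.
Rearranging, u = v · (f₂ − f₀)/(f₂ + f₀) = 339 × 2093/131893 ≈ 5.4 m/s.
So the insect is moving at 5.4 m/s toward the emitter.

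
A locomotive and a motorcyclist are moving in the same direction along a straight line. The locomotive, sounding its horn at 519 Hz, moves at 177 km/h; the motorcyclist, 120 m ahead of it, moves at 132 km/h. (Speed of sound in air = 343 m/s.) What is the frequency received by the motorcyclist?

177 km/h = 49.17 m/s; 132 km/h = 36.67 m/s.
The motorcyclist is ahead, so the locomotive is moving toward it while the motorcyclist is moving away from the locomotive.
Both move, so f' = f · (v − v_o)/(v − v_s).
f' = 519 × (343 − 36.67)/(343 − 49.17) = 519 × 306.33/293.83 ≈ 541 Hz.

541 Hz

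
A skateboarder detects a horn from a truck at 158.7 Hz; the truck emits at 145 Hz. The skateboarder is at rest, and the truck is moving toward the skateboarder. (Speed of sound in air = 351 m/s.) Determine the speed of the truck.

30 m/s

f' = f · v/(v − v_s) ⇒ v_s = v · |1 − f/f'|.
v_s = 351 × |1 − 145/158.7| = 351 × 0.08633 ≈ 30 m/s.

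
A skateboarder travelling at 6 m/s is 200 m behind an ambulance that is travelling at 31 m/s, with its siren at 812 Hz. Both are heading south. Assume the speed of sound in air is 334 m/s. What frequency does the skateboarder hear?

The skateboarder is behind, so the ambulance is moving away from it while the skateboarder is moving toward the ambulance.
General Doppler shift: f' = f · (v + v_o)/(v + v_s).
f' = 812 × (334 + 6)/(334 + 31) = 812 × 340/365 ≈ 756 Hz.

756 Hz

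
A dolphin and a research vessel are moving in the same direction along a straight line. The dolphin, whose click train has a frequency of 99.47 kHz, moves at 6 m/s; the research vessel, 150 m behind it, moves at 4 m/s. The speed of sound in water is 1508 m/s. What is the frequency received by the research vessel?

99.3 kHz

The research vessel is behind, so the dolphin is moving away from it while the research vessel is moving toward the dolphin.
Both move, so f' = f · (v + v_o)/(v + v_s).
f' = 99.47 × (1508 + 4)/(1508 + 6) = 99.47 × 1512/1514 ≈ 99.3 kHz.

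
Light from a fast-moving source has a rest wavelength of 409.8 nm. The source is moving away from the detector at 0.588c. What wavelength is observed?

804.5 nm

Relativistic Doppler for wavelength: λ' = λ₀ · √((1 + β)/(1 − β)).
λ' = 409.8 × √(1.5880/0.4120) = 409.8 × 1.96325 ≈ 804.5 nm.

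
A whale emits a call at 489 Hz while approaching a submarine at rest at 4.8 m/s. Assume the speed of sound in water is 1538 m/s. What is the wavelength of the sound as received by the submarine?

Moving source, stationary observer: f' = f · v/(v − v_s) since the source is approaching.
f' = 489 × 1538/(1538 − 4.8) ≈ 491 Hz.
λ' = v/f' = 1538/490.531 ≈ 3.14 m.

3.14 m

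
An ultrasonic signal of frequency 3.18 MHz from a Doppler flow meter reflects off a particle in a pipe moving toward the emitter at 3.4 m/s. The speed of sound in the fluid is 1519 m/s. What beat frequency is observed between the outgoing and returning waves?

14268 Hz

The particle in a pipe first receives the wave as a moving observer: f₁ = f₀ · (v + u)/v = 3.18 × (1519 + 3.4)/1519 ≈ 3.18712 MHz.
The reflection then acts as a moving source: f₂ = f₁ · v/(v − u) ≈ 3.19427 MHz.
Equivalently f₂ = f₀ · (v + u)/(v − u).
Beat frequency (with f₀ = 3180000 Hz): |f₂ − f₀| = 2u·f₀/(v − u) = 2 × 3.4 × 3180000/1515.6 ≈ 14268 Hz.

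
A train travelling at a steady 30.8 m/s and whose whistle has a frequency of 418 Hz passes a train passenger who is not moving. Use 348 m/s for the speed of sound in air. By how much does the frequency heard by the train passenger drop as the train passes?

Approaching: f₁ = f · v/(v − v_s) = 418 × 348/317.2 ≈ 458.6 Hz.
Receding: f₂ = f · v/(v + v_s) = 418 × 348/378.8 ≈ 384.0 Hz.
Drop: f₁ − f₂ = 2f·v·v_s/(v² − v_s²) = 2 × 418 × 348 × 30.8/(348² − 30.8²) ≈ 74.6 Hz.

74.6 Hz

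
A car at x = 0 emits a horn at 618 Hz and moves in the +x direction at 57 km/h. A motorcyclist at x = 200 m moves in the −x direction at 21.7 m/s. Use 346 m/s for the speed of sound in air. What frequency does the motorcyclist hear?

688 Hz

57 km/h = 15.83 m/s.
The observer lies on the +x side, so the source is heading toward the observer and the observer is heading toward the source.
General Doppler shift: f' = f · (v + v_o)/(v − v_s).
f' = 618 × (346 + 21.7)/(346 − 15.83) = 618 × 367.7/330.17 ≈ 688 Hz.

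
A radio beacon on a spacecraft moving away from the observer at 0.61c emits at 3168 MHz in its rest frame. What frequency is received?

1559.2 MHz

Relativistic Doppler for frequency: f' = f₀ · √((1 − β)/(1 + β)).
f' = 3168 × √(0.3900/1.6100) = 3168 × 0.49217 ≈ 1559.2 MHz.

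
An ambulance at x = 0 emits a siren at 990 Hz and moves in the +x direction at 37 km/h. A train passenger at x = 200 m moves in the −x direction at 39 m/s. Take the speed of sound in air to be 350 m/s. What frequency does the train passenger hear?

1134 Hz

37 km/h = 10.28 m/s.
The observer lies on the +x side, so the source is heading toward the observer and the observer is heading toward the source.
General Doppler shift: f' = f · (v + v_o)/(v − v_s).
f' = 990 × (350 + 39)/(350 − 10.28) = 990 × 389/339.72 ≈ 1134 Hz.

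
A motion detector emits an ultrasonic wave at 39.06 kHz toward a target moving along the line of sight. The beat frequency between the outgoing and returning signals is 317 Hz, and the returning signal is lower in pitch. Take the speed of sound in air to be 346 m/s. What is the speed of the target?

1.41 m/s

Double Doppler shift off a moving reflector: f₂ = f₀ · (v + u)/(v − u) (u > 0 toward emitter).
Returning signal is lower, so f₂ = f₀ − Δf = 39060 − 317 = 38743 Hz.
Rearranging, u = v · (f₂ − f₀)/(f₂ + f₀) = 346 × -317/77803 ≈ -1.41 m/s.
So the target is moving at 1.41 m/s away from the emitter.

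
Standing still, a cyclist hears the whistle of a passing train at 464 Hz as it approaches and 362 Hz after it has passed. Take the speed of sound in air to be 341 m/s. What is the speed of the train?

f₁/f₂ = (v + v_s)/(v − v_s), so v_s = v · (f₁ − f₂)/(f₁ + f₂).
v_s = 341 × (464 − 362)/(464 + 362) = 341 × 102/826 ≈ 42 m/s.

42 m/s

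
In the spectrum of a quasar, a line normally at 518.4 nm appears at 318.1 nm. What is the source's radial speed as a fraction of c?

λ'/λ₀ = 0.6136 < 1 (blueshift), so the source is approaching.
λ'/λ₀ = √((1 − β)/(1 + β)) for an approaching source ⇒ β = (1 − r²)/(1 + r²) with r = λ'/λ₀.
β = (1 − 0.3765)/(1 + 0.3765) ≈ 0.453.

0.453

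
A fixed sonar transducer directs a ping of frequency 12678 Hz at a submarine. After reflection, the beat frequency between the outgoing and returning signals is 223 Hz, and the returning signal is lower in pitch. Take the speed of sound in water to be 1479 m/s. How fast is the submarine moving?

Double Doppler shift off a moving reflector: f₂ = f₀ · (v + u)/(v − u) (u > 0 toward emitter).
Returning signal is lower, so f₂ = f₀ − Δf = 12678 − 223 = 12455 Hz.
Rearranging, u = v · (f₂ − f₀)/(f₂ + f₀) = 1479 × -223/25133 ≈ -13.1 m/s.
So the submarine is moving at 13.1 m/s away from the emitter.

13.1 m/s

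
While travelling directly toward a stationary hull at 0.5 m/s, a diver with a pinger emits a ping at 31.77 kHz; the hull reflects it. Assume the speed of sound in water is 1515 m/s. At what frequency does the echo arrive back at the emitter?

31.8 kHz

The hull receives the sound from a moving source: f₁ = f₀ · v/(v − v_e) = 31.77 × 1515/1514.5 ≈ 31.8 kHz.
On the return leg the diver with a pinger is a moving observer: f₂ = f₁ · (v + v_e)/v = 31.8 × 1515.5/1515 ≈ 31.8 kHz.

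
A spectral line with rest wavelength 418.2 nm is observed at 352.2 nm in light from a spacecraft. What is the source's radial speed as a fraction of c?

λ'/λ₀ = 0.8422 < 1 (blueshift), so the source is approaching.
λ'/λ₀ = √((1 − β)/(1 + β)) for an approaching source ⇒ β = (1 − r²)/(1 + r²) with r = λ'/λ₀.
β = (1 − 0.7093)/(1 + 0.7093) ≈ 0.170.

0.170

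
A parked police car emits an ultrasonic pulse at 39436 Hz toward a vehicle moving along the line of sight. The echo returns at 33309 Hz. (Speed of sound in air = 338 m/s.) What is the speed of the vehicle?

28 m/s

Double Doppler shift off a moving reflector: f₂ = f₀ · (v + u)/(v − u) (u > 0 toward emitter).
Rearranging, u = v · (f₂ − f₀)/(f₂ + f₀) = 338 × -6127/72745 ≈ -28 m/s.
So the vehicle is moving at 28 m/s away from the emitter.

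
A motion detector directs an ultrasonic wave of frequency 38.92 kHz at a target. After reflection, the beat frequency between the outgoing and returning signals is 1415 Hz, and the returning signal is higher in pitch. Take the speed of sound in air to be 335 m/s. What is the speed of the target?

6.0 m/s

Double Doppler shift off a moving reflector: f₂ = f₀ · (v + u)/(v − u) (u > 0 toward emitter).
Returning signal is higher, so f₂ = f₀ + Δf = 38920 + 1415 = 40335 Hz.
Rearranging, u = v · (f₂ − f₀)/(f₂ + f₀) = 335 × 1415/79255 ≈ 6.0 m/s.
So the target is moving at 6.0 m/s toward the emitter.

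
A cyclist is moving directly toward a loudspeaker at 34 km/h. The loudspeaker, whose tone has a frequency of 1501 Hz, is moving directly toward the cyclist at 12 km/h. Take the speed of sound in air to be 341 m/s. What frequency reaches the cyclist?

1558 Hz

12 km/h = 3.333 m/s; 34 km/h = 9.444 m/s.
Both move, so f' = f · (v + v_o)/(v − v_s).
f' = 1501 × (341 + 9.444)/(341 − 3.333) = 1501 × 350.44/337.67 ≈ 1558 Hz.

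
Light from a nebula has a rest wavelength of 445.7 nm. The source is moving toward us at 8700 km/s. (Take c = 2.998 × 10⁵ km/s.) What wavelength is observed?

β = v/c = 8700/299800 = 0.0290.
Relativistic Doppler for wavelength: λ' = λ₀ · √((1 − β)/(1 + β)).
λ' = 445.7 × √(0.9710/1.0290) = 445.7 × 0.97139 ≈ 432.9 nm.

432.9 nm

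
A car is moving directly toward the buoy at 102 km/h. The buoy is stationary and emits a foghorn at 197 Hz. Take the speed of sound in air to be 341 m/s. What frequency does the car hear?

102 km/h = 28.33 m/s.
Moving observer, stationary source: f' = f · (v + v_o)/v.
f' = 197 × (341 + 28.33)/341 = 197 × 369.33/341 ≈ 213 Hz.

213 Hz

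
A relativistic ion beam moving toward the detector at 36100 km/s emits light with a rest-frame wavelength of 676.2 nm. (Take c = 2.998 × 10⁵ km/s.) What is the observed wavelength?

599.1 nm

β = v/c = 36100/299800 = 0.1204.
Relativistic Doppler for wavelength: λ' = λ₀ · √((1 − β)/(1 + β)).
λ' = 676.2 × √(0.8796/1.1204) = 676.2 × 0.88603 ≈ 599.1 nm.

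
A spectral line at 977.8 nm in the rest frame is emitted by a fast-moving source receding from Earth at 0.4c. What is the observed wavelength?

1493.6 nm

Relativistic Doppler for wavelength: λ' = λ₀ · √((1 + β)/(1 − β)).
λ' = 977.8 × √(1.4000/0.6000) = 977.8 × 1.52753 ≈ 1493.6 nm.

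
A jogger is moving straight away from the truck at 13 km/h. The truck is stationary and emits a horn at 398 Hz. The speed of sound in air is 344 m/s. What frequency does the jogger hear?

13 km/h = 3.611 m/s.
Only the observer moves, away from the source, so f' = f · (v − v_o)/v.
f' = 398 × (344 − 3.611)/344 = 398 × 340.39/344 ≈ 394 Hz.

394 Hz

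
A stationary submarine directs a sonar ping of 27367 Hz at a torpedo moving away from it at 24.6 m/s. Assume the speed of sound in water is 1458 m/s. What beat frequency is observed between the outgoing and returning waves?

At the torpedo (a moving observer), f₁ = f₀ · (v − u)/v = 27367 × 1433.4/1458 ≈ 26905 Hz.
The reflection then acts as a moving source: f₂ = f₁ · v/(v + u) ≈ 26459 Hz.
Beat frequency: |f₂ − f₀| = 2u·f₀/(v + u) = 2 × 24.6 × 27367/1482.6 ≈ 908 Hz.

908 Hz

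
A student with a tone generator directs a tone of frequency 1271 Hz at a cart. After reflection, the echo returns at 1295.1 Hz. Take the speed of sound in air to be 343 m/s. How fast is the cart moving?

3.2 m/s

Double Doppler shift off a moving reflector: f₂ = f₀ · (v + u)/(v − u) (u > 0 toward emitter).
Rearranging, u = v · (f₂ − f₀)/(f₂ + f₀) = 343 × 24.1/2566.1 ≈ 3.2 m/s.
So the cart is moving at 3.2 m/s toward the emitter.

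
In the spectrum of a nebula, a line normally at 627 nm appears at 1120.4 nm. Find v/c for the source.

0.523c

λ'/λ₀ = 1.7869 > 1 (redshift), so the source is receding.
λ'/λ₀ = √((1 + β)/(1 − β)) for a receding source ⇒ β = (r² − 1)/(r² + 1) with r = λ'/λ₀.
β = (3.1931 − 1)/(3.1931 + 1) ≈ 0.523.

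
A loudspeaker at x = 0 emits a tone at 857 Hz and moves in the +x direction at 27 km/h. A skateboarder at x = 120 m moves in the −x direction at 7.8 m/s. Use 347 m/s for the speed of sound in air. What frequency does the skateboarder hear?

896 Hz

27 km/h = 7.5 m/s.
The observer lies on the +x side, so the source is heading toward the observer and the observer is heading toward the source.
With source approaching and observer approaching, f' = f · (v + v_o)/(v − v_s).
f' = 857 × (347 + 7.8)/(347 − 7.5) = 857 × 354.8/339.5 ≈ 896 Hz.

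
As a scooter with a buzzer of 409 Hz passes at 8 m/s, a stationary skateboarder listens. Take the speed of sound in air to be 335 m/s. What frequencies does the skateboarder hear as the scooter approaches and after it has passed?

Approaching: f₁ = f · v/(v − v_s) = 409 × 335/327 ≈ 419 Hz.
Receding: f₂ = f · v/(v + v_s) = 409 × 335/343 ≈ 399 Hz.

419 Hz approaching; 399 Hz receding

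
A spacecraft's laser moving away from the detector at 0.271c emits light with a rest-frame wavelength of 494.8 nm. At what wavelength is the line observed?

653.3 nm

Relativistic Doppler for wavelength: λ' = λ₀ · √((1 + β)/(1 − β)).
λ' = 494.8 × √(1.2710/0.7290) = 494.8 × 1.32041 ≈ 653.3 nm.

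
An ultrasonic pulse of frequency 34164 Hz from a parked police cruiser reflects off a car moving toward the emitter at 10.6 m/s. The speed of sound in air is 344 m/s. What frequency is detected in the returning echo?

36336 Hz

The car first receives the wave as a moving observer: f₁ = f₀ · (v + u)/v = 34164 × (344 + 10.6)/344 ≈ 35217 Hz.
The reflection then acts as a moving source: f₂ = f₁ · v/(v − u) ≈ 36336 Hz.
Equivalently f₂ = f₀ · (v + u)/(v − u).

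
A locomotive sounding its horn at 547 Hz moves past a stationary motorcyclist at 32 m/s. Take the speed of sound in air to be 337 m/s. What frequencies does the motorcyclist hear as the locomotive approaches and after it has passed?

Approaching: f₁ = f · v/(v − v_s) = 547 × 337/305 ≈ 604 Hz.
Receding: f₂ = f · v/(v + v_s) = 547 × 337/369 ≈ 500 Hz.

604 Hz approaching; 500 Hz receding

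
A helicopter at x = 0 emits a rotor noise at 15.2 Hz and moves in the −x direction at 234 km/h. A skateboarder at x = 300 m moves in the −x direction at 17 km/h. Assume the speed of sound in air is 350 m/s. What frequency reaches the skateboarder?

13.0 Hz

234 km/h = 65 m/s; 17 km/h = 4.722 m/s.
The observer lies on the +x side, so the source is heading away from the observer and the observer is heading toward the source.
General Doppler shift: f' = f · (v + v_o)/(v + v_s).
f' = 15.2 × (350 + 4.722)/(350 + 65) = 15.2 × 354.72/415 ≈ 13.0 Hz.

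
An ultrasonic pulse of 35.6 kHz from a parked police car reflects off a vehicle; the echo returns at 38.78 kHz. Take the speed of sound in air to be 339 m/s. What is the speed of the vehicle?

14.5 m/s

Double Doppler shift off a moving reflector: f₂ = f₀ · (v + u)/(v − u) (u > 0 toward emitter).
Rearranging, u = v · (f₂ − f₀)/(f₂ + f₀) = 339 × 3.18/74.38 ≈ 14.5 m/s.
So the vehicle is moving at 14.5 m/s toward the emitter.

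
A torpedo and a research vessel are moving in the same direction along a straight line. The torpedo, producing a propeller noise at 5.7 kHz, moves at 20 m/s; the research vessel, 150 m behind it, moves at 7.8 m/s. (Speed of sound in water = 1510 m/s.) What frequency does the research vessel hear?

The research vessel is behind, so the torpedo is moving away from it while the research vessel is moving toward the torpedo.
With source receding and observer approaching, f' = f · (v + v_o)/(v + v_s).
f' = 5.7 × (1510 + 7.8)/(1510 + 20) = 5.7 × 1517.8/1530 ≈ 5.65 kHz.

5.65 kHz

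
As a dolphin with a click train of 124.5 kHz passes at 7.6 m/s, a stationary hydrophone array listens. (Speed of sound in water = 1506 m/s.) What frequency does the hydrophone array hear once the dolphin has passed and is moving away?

Receding: f₂ = f · v/(v + v_s) = 124.5 × 1506/1513.6 ≈ 123.9 kHz.

123.9 kHz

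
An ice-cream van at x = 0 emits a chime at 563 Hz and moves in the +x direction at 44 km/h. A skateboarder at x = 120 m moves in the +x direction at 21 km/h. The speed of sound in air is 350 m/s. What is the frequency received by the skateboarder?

44 km/h = 12.22 m/s; 21 km/h = 5.833 m/s.
The observer lies on the +x side, so the source is heading toward the observer and the observer is heading away from the source.
With source approaching and observer receding, f' = f · (v − v_o)/(v − v_s).
f' = 563 × (350 − 5.833)/(350 − 12.22) = 563 × 344.17/337.78 ≈ 574 Hz.

574 Hz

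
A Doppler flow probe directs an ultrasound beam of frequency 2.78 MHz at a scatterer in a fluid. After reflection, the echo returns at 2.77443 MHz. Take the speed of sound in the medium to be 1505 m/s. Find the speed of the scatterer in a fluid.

Double Doppler shift off a moving reflector: f₂ = f₀ · (v + u)/(v − u) (u > 0 toward emitter).
Rearranging, u = v · (f₂ − f₀)/(f₂ + f₀) = 1505 × -0.00557/5.55443 ≈ -1.51 m/s.
So the scatterer in a fluid is moving at 1.51 m/s away from the emitter.

1.51 m/s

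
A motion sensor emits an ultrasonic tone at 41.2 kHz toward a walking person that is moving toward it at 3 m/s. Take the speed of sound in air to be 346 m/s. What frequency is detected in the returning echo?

41.9 kHz

At the walking person (a moving observer), f₁ = f₀ · (v + u)/v = 41.2 × 349/346 ≈ 41.6 kHz.
On reflection it acts as a source moving toward the stationary detector: f₂ = f₁ · v/(v − u) = 41.6 × 346/343 ≈ 41.9 kHz.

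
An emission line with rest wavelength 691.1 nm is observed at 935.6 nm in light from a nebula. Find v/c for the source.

0.294

λ'/λ₀ = 1.3538 > 1 (redshift), so the source is receding.
λ'/λ₀ = √((1 + β)/(1 − β)) for a receding source ⇒ β = (r² − 1)/(r² + 1) with r = λ'/λ₀.
β = (1.8327 − 1)/(1.8327 + 1) ≈ 0.294.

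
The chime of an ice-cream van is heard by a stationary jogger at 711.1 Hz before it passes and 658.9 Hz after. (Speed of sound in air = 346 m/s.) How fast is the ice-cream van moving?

f₁/f₂ = (v + v_s)/(v − v_s), so v_s = v · (f₁ − f₂)/(f₁ + f₂).
v_s = 346 × (711.1 − 658.9)/(711.1 + 658.9) = 346 × 52.2/1370.0 ≈ 13.2 m/s.

13.2 m/s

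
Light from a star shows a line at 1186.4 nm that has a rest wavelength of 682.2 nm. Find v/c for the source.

λ'/λ₀ = 1.7391 > 1 (redshift), so the source is receding.
λ'/λ₀ = √((1 + β)/(1 − β)) for a receding source ⇒ β = (r² − 1)/(r² + 1) with r = λ'/λ₀.
β = (3.0244 − 1)/(3.0244 + 1) ≈ 0.503.

0.503c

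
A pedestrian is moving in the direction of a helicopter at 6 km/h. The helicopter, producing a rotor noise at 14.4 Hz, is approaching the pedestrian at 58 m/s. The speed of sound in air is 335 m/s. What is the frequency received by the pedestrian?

6 km/h = 1.667 m/s.
With source approaching and observer approaching, f' = f · (v + v_o)/(v − v_s).
f' = 14.4 × (335 + 1.667)/(335 − 58) = 14.4 × 336.67/277 ≈ 17.5 Hz.

17.5 Hz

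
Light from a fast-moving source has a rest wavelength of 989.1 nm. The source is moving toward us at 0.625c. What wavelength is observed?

475.1 nm

Relativistic Doppler for wavelength: λ' = λ₀ · √((1 − β)/(1 + β)).
λ' = 989.1 × √(0.3750/1.6250) = 989.1 × 0.48038 ≈ 475.1 nm.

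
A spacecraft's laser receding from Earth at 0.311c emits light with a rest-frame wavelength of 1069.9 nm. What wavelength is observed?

1475.8 nm

Relativistic Doppler for wavelength: λ' = λ₀ · √((1 + β)/(1 − β)).
λ' = 1069.9 × √(1.3110/0.6890) = 1069.9 × 1.37940 ≈ 1475.8 nm.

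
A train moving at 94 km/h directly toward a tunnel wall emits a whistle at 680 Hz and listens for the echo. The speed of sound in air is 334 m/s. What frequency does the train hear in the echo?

94 km/h = 26.11 m/s.
The tunnel wall receives the sound from a moving source: f₁ = f₀ · v/(v − v_e) = 680 × 334/307.89 ≈ 738 Hz.
On the return leg the train is a moving observer: f₂ = f₁ · (v + v_e)/v = 738 × 360.11/334 ≈ 795 Hz.
Equivalently f₂ = f₀ · (v + v_e)/(v − v_e).

795 Hz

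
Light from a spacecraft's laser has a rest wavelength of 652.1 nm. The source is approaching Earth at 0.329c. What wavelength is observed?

Relativistic Doppler for wavelength: λ' = λ₀ · √((1 − β)/(1 + β)).
λ' = 652.1 × √(0.6710/1.3290) = 652.1 × 0.71056 ≈ 463.4 nm.

463.4 nm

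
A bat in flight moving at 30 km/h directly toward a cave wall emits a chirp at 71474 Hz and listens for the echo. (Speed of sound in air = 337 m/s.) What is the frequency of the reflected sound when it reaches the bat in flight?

30 km/h = 8.333 m/s.
The cave wall receives the sound from a moving source: f₁ = f₀ · v/(v − v_e) = 71474 × 337/328.67 ≈ 73286 Hz.
On the return leg the bat in flight is a moving observer: f₂ = f₁ · (v + v_e)/v = 73286 × 345.33/337 ≈ 75098 Hz.

75098 Hz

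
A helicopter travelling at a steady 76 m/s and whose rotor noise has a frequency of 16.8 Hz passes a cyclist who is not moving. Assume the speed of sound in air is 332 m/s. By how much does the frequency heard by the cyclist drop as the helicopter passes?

Approaching: f₁ = f · v/(v − v_s) = 16.8 × 332/256 ≈ 21.79 Hz.
Receding: f₂ = f · v/(v + v_s) = 16.8 × 332/408 ≈ 13.67 Hz.
Drop: f₁ − f₂ = 2f·v·v_s/(v² − v_s²) = 2 × 16.8 × 332 × 76/(332² − 76²) ≈ 8.12 Hz.

8.12 Hz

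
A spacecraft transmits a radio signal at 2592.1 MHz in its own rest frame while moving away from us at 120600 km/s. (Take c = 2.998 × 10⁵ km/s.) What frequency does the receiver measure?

β = v/c = 120600/299800 = 0.4023.
Relativistic Doppler for frequency: f' = f₀ · √((1 − β)/(1 + β)).
f' = 2592.1 × √(0.5977/1.4023) = 2592.1 × 0.65289 ≈ 1692.3 MHz.

1692.3 MHz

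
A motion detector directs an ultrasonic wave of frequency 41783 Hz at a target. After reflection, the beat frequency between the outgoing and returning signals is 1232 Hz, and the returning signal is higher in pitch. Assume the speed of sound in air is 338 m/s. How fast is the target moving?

4.9 m/s

Double Doppler shift off a moving reflector: f₂ = f₀ · (v + u)/(v − u) (u > 0 toward emitter).
Returning signal is higher, so f₂ = f₀ + Δf = 41783 + 1232 = 43015 Hz.
Rearranging, u = v · (f₂ − f₀)/(f₂ + f₀) = 338 × 1232/84798 ≈ 4.9 m/s.
So the target is moving at 4.9 m/s toward the emitter.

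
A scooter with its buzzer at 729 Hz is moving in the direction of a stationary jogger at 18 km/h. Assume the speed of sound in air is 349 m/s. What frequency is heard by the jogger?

740 Hz

18 km/h = 5 m/s.
Moving source, stationary observer: f' = f · v/(v − v_s) since the source is approaching.
f' = 729 × 349/(349 − 5) = 729 × 349/344 ≈ 740 Hz.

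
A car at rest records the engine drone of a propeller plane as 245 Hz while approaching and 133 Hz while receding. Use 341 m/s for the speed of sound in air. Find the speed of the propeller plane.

101 m/s

f₁/f₂ = (v + v_s)/(v − v_s), so v_s = v · (f₁ − f₂)/(f₁ + f₂).
v_s = 341 × (245 − 133)/(245 + 133) = 341 × 112/378 ≈ 101 m/s.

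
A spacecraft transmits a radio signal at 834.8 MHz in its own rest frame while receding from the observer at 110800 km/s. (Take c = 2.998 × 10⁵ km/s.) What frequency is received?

β = v/c = 110800/299800 = 0.3696.
Relativistic Doppler for frequency: f' = f₀ · √((1 − β)/(1 + β)).
f' = 834.8 × √(0.6304/1.3696) = 834.8 × 0.67846 ≈ 566.4 MHz.

566.4 MHz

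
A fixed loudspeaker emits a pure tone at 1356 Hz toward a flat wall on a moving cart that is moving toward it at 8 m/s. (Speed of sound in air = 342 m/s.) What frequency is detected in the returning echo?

1421 Hz

The flat wall on a moving cart first receives the wave as a moving observer: f₁ = f₀ · (v + u)/v = 1356 × (342 + 8)/342 ≈ 1388 Hz.
On reflection it acts as a source moving toward the stationary detector: f₂ = f₁ · v/(v − u) = 1388 × 342/334 ≈ 1421 Hz.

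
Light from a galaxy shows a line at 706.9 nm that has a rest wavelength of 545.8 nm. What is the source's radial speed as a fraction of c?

0.253c

λ'/λ₀ = 1.2952 > 1 (redshift), so the source is receding.
λ'/λ₀ = √((1 + β)/(1 − β)) for a receding source ⇒ β = (r² − 1)/(r² + 1) with r = λ'/λ₀.
β = (1.6774 − 1)/(1.6774 + 1) ≈ 0.253.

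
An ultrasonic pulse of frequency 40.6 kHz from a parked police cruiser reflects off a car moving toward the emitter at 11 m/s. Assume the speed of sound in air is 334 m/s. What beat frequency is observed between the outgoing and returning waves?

2765 Hz

The car first receives the wave as a moving observer: f₁ = f₀ · (v + u)/v = 40.6 × (334 + 11)/334 ≈ 41.94 kHz.
The reflection then acts as a moving source: f₂ = f₁ · v/(v − u) ≈ 43.37 kHz.
Equivalently f₂ = f₀ · (v + u)/(v − u).
Beat frequency (with f₀ = 40600 Hz): |f₂ − f₀| = 2u·f₀/(v − u) = 2 × 11 × 40600/323 ≈ 2765 Hz.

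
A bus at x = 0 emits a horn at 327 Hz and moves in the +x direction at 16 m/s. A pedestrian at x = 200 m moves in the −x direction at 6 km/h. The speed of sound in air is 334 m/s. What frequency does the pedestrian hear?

6 km/h = 1.667 m/s.
The observer lies on the +x side, so the source is heading toward the observer and the observer is heading toward the source.
Both move, so f' = f · (v + v_o)/(v − v_s).
f' = 327 × (334 + 1.667)/(334 − 16) = 327 × 335.67/318 ≈ 345 Hz.

345 Hz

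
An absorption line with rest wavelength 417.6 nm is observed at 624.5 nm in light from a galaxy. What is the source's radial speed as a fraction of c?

0.382c

λ'/λ₀ = 1.4955 > 1 (redshift), so the source is receding.
λ'/λ₀ = √((1 + β)/(1 − β)) for a receding source ⇒ β = (r² − 1)/(r² + 1) with r = λ'/λ₀.
β = (2.2364 − 1)/(2.2364 + 1) ≈ 0.382.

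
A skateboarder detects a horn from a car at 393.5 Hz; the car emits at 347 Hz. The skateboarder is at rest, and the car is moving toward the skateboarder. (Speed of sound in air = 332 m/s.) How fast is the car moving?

f' = f · v/(v − v_s) ⇒ v_s = v · |1 − f/f'|.
v_s = 332 × |1 − 347/393.5| = 332 × 0.1182 ≈ 39 m/s.

39 m/s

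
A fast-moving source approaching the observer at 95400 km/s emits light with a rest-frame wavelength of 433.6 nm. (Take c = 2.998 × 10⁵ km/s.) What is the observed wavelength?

311.8 nm

β = v/c = 95400/299800 = 0.3182.
Relativistic Doppler for wavelength: λ' = λ₀ · √((1 − β)/(1 + β)).
λ' = 433.6 × √(0.6818/1.3182) = 433.6 × 0.71917 ≈ 311.8 nm.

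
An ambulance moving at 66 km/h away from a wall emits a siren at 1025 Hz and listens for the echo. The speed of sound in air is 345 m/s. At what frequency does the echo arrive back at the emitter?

922 Hz

66 km/h = 18.33 m/s.
The wall receives the sound from a moving source: f₁ = f₀ · v/(v + v_e) = 1025 × 345/363.33 ≈ 973 Hz.
On the return leg the ambulance is a moving observer: f₂ = f₁ · (v − v_e)/v = 973 × 326.67/345 ≈ 922 Hz.
Equivalently f₂ = f₀ · (v − v_e)/(v + v_e).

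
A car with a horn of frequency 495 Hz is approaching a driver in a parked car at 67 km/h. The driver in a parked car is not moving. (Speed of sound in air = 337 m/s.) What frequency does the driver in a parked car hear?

524 Hz

67 km/h = 18.61 m/s.
With the source moving toward a stationary observer, f' = f · v/(v − v_s).
f' = 495 × 337/(337 − 18.61) = 495 × 337/318.4 ≈ 524 Hz.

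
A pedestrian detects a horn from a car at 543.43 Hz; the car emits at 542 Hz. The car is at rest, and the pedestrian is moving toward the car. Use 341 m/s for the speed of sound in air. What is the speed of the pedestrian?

0.90 m/s

f' = f · (v + v_o)/v ⇒ v_o = v · |f'/f − 1|.
v_o = 341 × |543.43/542 − 1| = 341 × 0.002638 ≈ 0.90 m/s.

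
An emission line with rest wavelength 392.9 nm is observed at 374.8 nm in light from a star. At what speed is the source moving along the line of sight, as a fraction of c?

λ'/λ₀ = 0.9539 < 1 (blueshift), so the source is approaching.
λ'/λ₀ = √((1 − β)/(1 + β)) for an approaching source ⇒ β = (1 − r²)/(1 + r²) with r = λ'/λ₀.
β = (1 − 0.9100)/(1 + 0.9100) ≈ 0.047.

0.047c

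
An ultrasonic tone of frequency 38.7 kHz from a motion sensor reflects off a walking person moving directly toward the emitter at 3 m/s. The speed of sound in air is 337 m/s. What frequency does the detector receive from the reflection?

The walking person first receives the wave as a moving observer: f₁ = f₀ · (v + u)/v = 38.7 × (337 + 3)/337 ≈ 39.0 kHz.
The reflection then acts as a moving source: f₂ = f₁ · v/(v − u) ≈ 39.4 kHz.

39.4 kHz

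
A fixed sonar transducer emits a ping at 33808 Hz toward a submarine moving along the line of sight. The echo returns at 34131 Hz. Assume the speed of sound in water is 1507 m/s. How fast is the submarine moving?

Double Doppler shift off a moving reflector: f₂ = f₀ · (v + u)/(v − u) (u > 0 toward emitter).
Rearranging, u = v · (f₂ − f₀)/(f₂ + f₀) = 1507 × 323/67939 ≈ 7.2 m/s.
So the submarine is moving at 7.2 m/s toward the emitter.

7.2 m/s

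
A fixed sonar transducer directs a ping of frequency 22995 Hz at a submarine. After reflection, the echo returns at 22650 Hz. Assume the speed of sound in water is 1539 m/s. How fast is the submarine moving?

Double Doppler shift off a moving reflector: f₂ = f₀ · (v + u)/(v − u) (u > 0 toward emitter).
Rearranging, u = v · (f₂ − f₀)/(f₂ + f₀) = 1539 × -345/45645 ≈ -11.6 m/s.
So the submarine is moving at 11.6 m/s away from the emitter.

11.6 m/s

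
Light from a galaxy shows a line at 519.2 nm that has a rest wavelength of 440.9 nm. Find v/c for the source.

λ'/λ₀ = 1.1776 > 1 (redshift), so the source is receding.
λ'/λ₀ = √((1 + β)/(1 − β)) for a receding source ⇒ β = (r² − 1)/(r² + 1) with r = λ'/λ₀.
β = (1.3867 − 1)/(1.3867 + 1) ≈ 0.162.

0.162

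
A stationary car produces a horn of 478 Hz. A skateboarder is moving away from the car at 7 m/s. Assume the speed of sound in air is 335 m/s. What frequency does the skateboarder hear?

468 Hz

Only the observer moves, away from the source, so f' = f · (v − v_o)/v.
f' = 478 × (335 − 7)/335 = 478 × 328/335 ≈ 468 Hz.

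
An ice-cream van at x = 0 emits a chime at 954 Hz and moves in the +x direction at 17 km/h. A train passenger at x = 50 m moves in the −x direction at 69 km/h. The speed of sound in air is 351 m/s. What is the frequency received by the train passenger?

17 km/h = 4.722 m/s; 69 km/h = 19.17 m/s.
The observer lies on the +x side, so the source is heading toward the observer and the observer is heading toward the source.
With source approaching and observer approaching, f' = f · (v + v_o)/(v − v_s).
f' = 954 × (351 + 19.17)/(351 − 4.722) = 954 × 370.17/346.28 ≈ 1020 Hz.

1020 Hz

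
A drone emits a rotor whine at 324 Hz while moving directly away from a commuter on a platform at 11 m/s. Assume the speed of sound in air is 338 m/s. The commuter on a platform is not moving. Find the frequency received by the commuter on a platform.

314 Hz

Moving source, stationary observer: f' = f · v/(v + v_s) since the source is receding.
f' = 324 × 338/(338 + 11) = 324 × 338/349 ≈ 314 Hz.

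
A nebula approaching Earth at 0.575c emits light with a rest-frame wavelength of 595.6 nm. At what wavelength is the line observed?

309.4 nm

Relativistic Doppler for wavelength: λ' = λ₀ · √((1 − β)/(1 + β)).
λ' = 595.6 × √(0.4250/1.5750) = 595.6 × 0.51946 ≈ 309.4 nm.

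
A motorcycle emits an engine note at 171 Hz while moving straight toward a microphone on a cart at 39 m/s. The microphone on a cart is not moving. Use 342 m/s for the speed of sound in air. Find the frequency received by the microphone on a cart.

With the source moving toward a stationary observer, f' = f · v/(v − v_s).
f' = 171 × 342/(342 − 39) = 171 × 342/303 ≈ 193 Hz.

193 Hz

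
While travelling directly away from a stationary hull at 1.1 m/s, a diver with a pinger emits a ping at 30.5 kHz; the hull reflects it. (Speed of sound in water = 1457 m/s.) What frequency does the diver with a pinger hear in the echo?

30.5 kHz

The hull receives the sound from a moving source: f₁ = f₀ · v/(v + v_e) = 30.5 × 1457/1458.1 ≈ 30.5 kHz.
On the return leg the diver with a pinger is a moving observer: f₂ = f₁ · (v − v_e)/v = 30.5 × 1455.9/1457 ≈ 30.5 kHz.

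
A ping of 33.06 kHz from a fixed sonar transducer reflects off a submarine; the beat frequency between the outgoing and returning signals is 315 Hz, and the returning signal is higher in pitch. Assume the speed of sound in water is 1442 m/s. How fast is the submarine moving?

6.8 m/s

Double Doppler shift off a moving reflector: f₂ = f₀ · (v + u)/(v − u) (u > 0 toward emitter).
Returning signal is higher, so f₂ = f₀ + Δf = 33060 + 315 = 33375 Hz.
Rearranging, u = v · (f₂ − f₀)/(f₂ + f₀) = 1442 × 315/66435 ≈ 6.8 m/s.
So the submarine is moving at 6.8 m/s toward the emitter.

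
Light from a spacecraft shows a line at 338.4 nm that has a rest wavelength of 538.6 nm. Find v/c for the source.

0.434c

λ'/λ₀ = 0.6283 < 1 (blueshift), so the source is approaching.
λ'/λ₀ = √((1 − β)/(1 + β)) for an approaching source ⇒ β = (1 − r²)/(1 + r²) with r = λ'/λ₀.
β = (1 − 0.3948)/(1 + 0.3948) ≈ 0.434.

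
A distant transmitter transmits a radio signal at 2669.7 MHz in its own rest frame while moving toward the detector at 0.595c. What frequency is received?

5298.0 MHz

Relativistic Doppler for frequency: f' = f₀ · √((1 + β)/(1 − β)).
f' = 2669.7 × √(1.5950/0.4050) = 2669.7 × 1.98451 ≈ 5298.0 MHz.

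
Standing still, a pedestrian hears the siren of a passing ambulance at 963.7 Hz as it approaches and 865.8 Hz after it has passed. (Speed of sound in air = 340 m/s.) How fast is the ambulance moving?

f₁/f₂ = (v + v_s)/(v − v_s), so v_s = v · (f₁ − f₂)/(f₁ + f₂).
v_s = 340 × (963.7 − 865.8)/(963.7 + 865.8) = 340 × 97.9/1829.5 ≈ 18.2 m/s.

18.2 m/s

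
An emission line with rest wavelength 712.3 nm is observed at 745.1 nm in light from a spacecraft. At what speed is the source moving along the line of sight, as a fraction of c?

0.045

λ'/λ₀ = 1.0460 > 1 (redshift), so the source is receding.
λ'/λ₀ = √((1 + β)/(1 − β)) for a receding source ⇒ β = (r² − 1)/(r² + 1) with r = λ'/λ₀.
β = (1.0942 − 1)/(1.0942 + 1) ≈ 0.045.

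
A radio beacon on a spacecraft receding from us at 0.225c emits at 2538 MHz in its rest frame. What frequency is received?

2018.7 MHz

Relativistic Doppler for frequency: f' = f₀ · √((1 − β)/(1 + β)).
f' = 2538 × √(0.7750/1.2250) = 2538 × 0.79539 ≈ 2018.7 MHz.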